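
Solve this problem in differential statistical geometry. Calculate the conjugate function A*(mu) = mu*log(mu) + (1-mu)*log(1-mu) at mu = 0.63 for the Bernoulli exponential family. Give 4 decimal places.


Legendre transform for Bernoulli:
A*(mu) = mu*log(mu) + (1-mu)*log(1-mu).
mu = 0.63, 1-mu = 0.37.
mu*log(mu) = 0.63*log(0.63) = -0.291082.
(1-mu)*log(1-mu) = 0.37*log(0.37) = -0.367873.
A* = -0.291082 + -0.367873 = -0.6590

-0.6590


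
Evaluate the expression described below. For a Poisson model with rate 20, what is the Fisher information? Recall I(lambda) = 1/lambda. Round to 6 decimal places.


Fisher information for Poisson: I(lambda) = 1/lambda.
lambda = 20.
I(lambda) = 1/20 = 0.050000

0.050000


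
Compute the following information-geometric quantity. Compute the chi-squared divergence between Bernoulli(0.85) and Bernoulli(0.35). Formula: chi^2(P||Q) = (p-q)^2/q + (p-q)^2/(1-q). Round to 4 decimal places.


Chi-squared divergence between Bernoulli distributions:
chi^2 = (p-q)^2/q + (p-q)^2/(1-q).
p = 0.85, q = 0.35, p-q = 0.5.
(p-q)^2 = 0.25.
term1 = 0.25/0.35 = 0.714286.
term2 = 0.25/0.65 = 0.384615.
chi^2 = 0.714286 + 0.384615 = 1.0989

1.0989


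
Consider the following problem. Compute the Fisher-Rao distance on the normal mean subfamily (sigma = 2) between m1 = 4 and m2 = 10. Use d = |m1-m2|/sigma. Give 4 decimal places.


On the fixed-variance normal subfamily, geodesic distance = |m1-m2|/sigma.
|4 - 10| = 6.
sigma = 2.
d = 6/2 = 3.0000

3.0000


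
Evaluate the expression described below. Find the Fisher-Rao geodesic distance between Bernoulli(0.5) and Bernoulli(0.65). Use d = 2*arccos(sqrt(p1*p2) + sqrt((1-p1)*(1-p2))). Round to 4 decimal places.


Geodesic distance on Bernoulli manifold:
d(p1,p2) = 2*arccos(sqrt(p1*p2) + sqrt((1-p1)*(1-p2))).
sqrt(p1*p2) = sqrt(0.5*0.65) = 0.570088.
sqrt((1-p1)*(1-p2)) = sqrt(0.5*0.35) = 0.41833.
arg = 0.570088 + 0.41833 = 0.988418.
d = 2*arccos(0.988418) = 0.3047

0.3047


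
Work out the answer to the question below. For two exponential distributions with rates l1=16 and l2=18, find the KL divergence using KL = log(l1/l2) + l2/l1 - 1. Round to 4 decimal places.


KL divergence for exponential family:
KL = log(l1/l2) + l2/l1 - 1.
log(16/18) = -0.117783.
18/16 = 1.125.
KL = -0.117783 + 1.125 - 1 = 0.0072

0.0072


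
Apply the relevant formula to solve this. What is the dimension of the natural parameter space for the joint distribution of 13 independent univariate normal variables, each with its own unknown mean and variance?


Exponential family dimension calculation:
Each univariate normal has two natural parameters (mu/sigma^2 and -1/(2 sigma^2)).
With 13 independent components, dim = 2 * 13 = 26.

26


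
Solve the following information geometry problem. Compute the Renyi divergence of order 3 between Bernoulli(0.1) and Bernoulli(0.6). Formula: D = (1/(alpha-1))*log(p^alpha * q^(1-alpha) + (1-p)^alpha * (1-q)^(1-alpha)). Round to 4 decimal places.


Renyi divergence of order alpha between Bernoulli distributions:
D = (1/(alpha-1))*log(p^alpha * q^(1-alpha) + (1-p)^alpha * (1-q)^(1-alpha)).
alpha = 3, p = 0.1, q = 0.6.
p^alpha * q^(1-alpha) = 0.1^3 * 0.6^-2 = 0.002778.
(1-p)^alpha * (1-q)^(1-alpha) = 0.9^3 * 0.4^-2 = 4.55625.
sum = 0.002778 + 4.55625 = 4.559028.
D = (1/2)*log(4.559028) = 0.7586

0.7586


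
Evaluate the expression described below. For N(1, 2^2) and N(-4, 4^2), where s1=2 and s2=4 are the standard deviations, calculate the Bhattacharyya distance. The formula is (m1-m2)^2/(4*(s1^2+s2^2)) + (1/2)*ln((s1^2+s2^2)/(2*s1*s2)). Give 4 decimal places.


Bhattacharyya distance between two Gaussians:
DB = (m1-m2)^2/(4*(s1^2+s2^2)) + (1/2)*ln((s1^2+s2^2)/(2*s1*s2)).
(m1-m2)^2 = (5)^2 = 25.
s1^2+s2^2 = 4 + 16 = 20.
term1 = 25/80 = 0.3125.
term2 = 0.5*ln(20/16.0) = 0.111572.
DB = 0.3125 + 0.111572 = 0.4241

0.4241


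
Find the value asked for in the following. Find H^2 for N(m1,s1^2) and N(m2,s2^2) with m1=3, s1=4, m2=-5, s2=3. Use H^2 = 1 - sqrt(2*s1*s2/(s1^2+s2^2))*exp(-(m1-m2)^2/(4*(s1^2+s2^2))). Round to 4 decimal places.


Squared Hellinger distance for Gaussians:
H^2 = 1 - sqrt(2*s1*s2/(s1^2+s2^2)) * exp(-(m1-m2)^2/(4*(s1^2+s2^2))).
s1^2 = 16, s2^2 = 9, s1^2+s2^2 = 25.
sqrt(2*4*3/(25)) = 0.979796.
(m1-m2)^2 = (8)^2 = 64.
exp(-64/(4*25)) = exp(-0.64) = 0.527292.
H^2 = 1 - 0.979796*0.527292 = 0.4834

0.4834


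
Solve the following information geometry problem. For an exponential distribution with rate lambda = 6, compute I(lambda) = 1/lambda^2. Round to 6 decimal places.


Fisher information for exponential: I(lambda) = 1/lambda^2.
lambda = 6, lambda^2 = 36.
I = 1/36 = 0.027778

0.027778


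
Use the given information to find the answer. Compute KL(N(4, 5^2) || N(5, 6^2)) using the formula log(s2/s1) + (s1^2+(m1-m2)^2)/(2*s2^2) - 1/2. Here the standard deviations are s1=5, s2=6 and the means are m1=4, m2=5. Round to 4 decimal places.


KL divergence between normal distributions:
KL = log(s2/s1) + (s1^2 + (m1-m2)^2)/(2*s2^2) - 1/2.
log(6/5) = 0.182322.
(5^2 + (4-5)^2)/(2*6^2) = (25 + 1)/72 = 0.361111.
KL = 0.182322 + 0.361111 - 0.5 = 0.0434

0.0434


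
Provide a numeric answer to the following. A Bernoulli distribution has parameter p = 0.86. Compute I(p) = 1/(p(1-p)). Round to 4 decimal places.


For Bernoulli(p), Fisher information is I(p) = 1/(p*(1-p)).
p = 0.86, 1-p = 0.14.
p*(1-p) = 0.1204.
I(p) = 1/0.1204 = 8.3056

8.3056


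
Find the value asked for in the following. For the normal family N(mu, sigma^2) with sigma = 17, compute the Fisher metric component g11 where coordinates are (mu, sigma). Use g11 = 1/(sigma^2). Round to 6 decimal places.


For the 2-parameter normal family, the Fisher metric has:
  g11 = 1/sigma^2, g22 = 2/sigma^2.
sigma = 17, sigma^2 = 289.
g11 = 0.003460

0.003460


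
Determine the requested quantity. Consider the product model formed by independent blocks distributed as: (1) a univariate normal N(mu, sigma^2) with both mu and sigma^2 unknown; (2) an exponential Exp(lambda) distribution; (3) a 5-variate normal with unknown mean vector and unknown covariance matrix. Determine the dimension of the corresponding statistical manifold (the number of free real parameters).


The dimension of a statistical manifold equals the number of free
(independent) real parameters of the model. For a product of independent
blocks the parameter counts add.
- normal (mu, sigma^2): 2.
- exponential (lambda): 1.
- 5-variate normal: 5 (mean) + 5*6/2 = 15 (symmetric covariance) = 20.
Total = 2 + 1 + 20 = 23.
Dimension = 23

23


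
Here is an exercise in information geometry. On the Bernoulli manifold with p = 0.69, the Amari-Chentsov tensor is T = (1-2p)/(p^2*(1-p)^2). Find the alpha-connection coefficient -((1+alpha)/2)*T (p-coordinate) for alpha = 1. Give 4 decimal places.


Skewness (Amari-Chentsov) tensor: T = (1-2p)/(p^2*(1-p)^2).
p = 0.69, 1-2p = -0.38, p^2 = 0.4761, (1-p)^2 = 0.0961.
T = -0.38/(0.4761 * 0.0961) = -8.305428.
In the p-coordinate, Gamma^(alpha) = Gamma^(0) - (alpha/2)*T with Gamma^(0) = (1/2)*g'(p) = -T/2,
so Gamma^(alpha) = -((1+alpha)/2)*T.
alpha = 1, -(1+alpha)/2 = -1.0.
Gamma = -1.0 * -8.305428 = 8.3054

8.3054


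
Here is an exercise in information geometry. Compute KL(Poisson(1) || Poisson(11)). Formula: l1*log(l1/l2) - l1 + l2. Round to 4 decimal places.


KL divergence for Poisson:
KL = l1*log(l1/l2) - l1 + l2.
l1 = 1, l2 = 11.
log(1/11) = -2.397895.
l1*log(l1/l2) = 1 * -2.397895 = -2.397895.
KL = -2.397895 - 1 + 11 = 7.6021

7.6021


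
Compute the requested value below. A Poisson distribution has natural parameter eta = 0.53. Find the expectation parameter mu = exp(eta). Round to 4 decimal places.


Expectation parameter for Poisson exponential family:
mu = exp(eta).
eta = 0.53.
mu = exp(0.53) = 1.6989

1.6989


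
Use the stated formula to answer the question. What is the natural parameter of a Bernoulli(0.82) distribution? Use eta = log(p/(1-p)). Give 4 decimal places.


Natural parameter for Bernoulli: eta = log(p/(1-p)).
p = 0.82, 1-p = 0.18.
p/(1-p) = 4.555556.
eta = log(4.555556) = 1.5163

1.5163


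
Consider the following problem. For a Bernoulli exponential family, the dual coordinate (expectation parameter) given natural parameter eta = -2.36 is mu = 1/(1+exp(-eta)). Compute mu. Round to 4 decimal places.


Dual coordinate (expectation parameter) for Bernoulli:
mu = 1/(1+exp(-eta)).
eta = -2.36.
exp(-eta) = exp(2.36) = 10.590951.
mu = 1/(1+10.590951) = 0.0863

0.0863


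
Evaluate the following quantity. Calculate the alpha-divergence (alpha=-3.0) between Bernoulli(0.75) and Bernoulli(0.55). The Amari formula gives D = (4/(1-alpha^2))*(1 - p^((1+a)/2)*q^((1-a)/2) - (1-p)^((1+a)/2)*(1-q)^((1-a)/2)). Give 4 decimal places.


Amari alpha-divergence:
D = (4/(1-alpha^2))*(1 - p^((1+a)/2)*q^((1-a)/2) - (1-p)^((1+a)/2)*(1-q)^((1-a)/2)).
alpha = -3.0, p = 0.75, q = 0.55.
e1 = (1+alpha)/2 = -1.0, e2 = (1-alpha)/2 = 2.0.
t1 = p^e1 * q^e2 = 0.75^-1.0 * 0.55^2.0 = 0.403333.
t2 = (1-p)^e1 * (1-q)^e2 = 0.25^-1.0 * 0.45^2.0 = 0.81.
4/(1-alpha^2) = -0.5.
D = -0.5*(1 - 0.403333 - 0.81) = 0.1067

0.1067


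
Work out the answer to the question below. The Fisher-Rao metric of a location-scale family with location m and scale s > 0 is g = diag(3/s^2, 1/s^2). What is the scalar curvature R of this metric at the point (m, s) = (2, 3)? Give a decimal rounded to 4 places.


The metric has the form g = (A dm^2 + B ds^2)/s^2 with A = 3, B = 1.
Substitute u = sqrt(A/B)*m: g = B*(du^2 + ds^2)/s^2, i.e. B times the
Poincare upper half-plane metric, which has constant Gaussian curvature -1.
Scaling a 2D metric by a constant c divides the Gaussian curvature by c,
so K = -1/B = -1/(1) = -1.0000 everywhere (the point (m, s) = (2, 3) is irrelevant:
the curvature is constant).
Scalar curvature in dimension 2: R = 2K = -2/(1) = -2.0000.

-2.0000


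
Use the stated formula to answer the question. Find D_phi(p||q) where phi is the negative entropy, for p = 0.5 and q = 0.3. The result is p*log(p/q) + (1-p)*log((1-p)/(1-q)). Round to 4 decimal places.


Bregman divergence with negative entropy generator:
D = p*log(p/q) + (1-p)*log((1-p)/(1-q)).
p = 0.5, q = 0.3.
p*log(p/q) = 0.5*log(0.5/0.3) = 0.255413.
(1-p)*log((1-p)/(1-q)) = 0.5*log(0.5/0.7) = -0.168236.
D = 0.255413 + -0.168236 = 0.0872

0.0872


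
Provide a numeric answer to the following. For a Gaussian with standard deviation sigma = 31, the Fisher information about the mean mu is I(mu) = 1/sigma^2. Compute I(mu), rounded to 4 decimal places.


The Fisher information for the mean of a normal distribution is I(mu) = 1/sigma^2.
sigma = 31, so sigma^2 = 961.
I(mu) = 1/961 = 0.0010

0.0010


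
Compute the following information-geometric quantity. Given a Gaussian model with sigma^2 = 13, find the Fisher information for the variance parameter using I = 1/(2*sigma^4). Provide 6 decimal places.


Fisher information for variance: I(sigma^2) = 1/(2*sigma^4).
sigma^2 = 13, so sigma^4 = 169.
I = 1/(2*169) = 1/338 = 0.002959

0.002959


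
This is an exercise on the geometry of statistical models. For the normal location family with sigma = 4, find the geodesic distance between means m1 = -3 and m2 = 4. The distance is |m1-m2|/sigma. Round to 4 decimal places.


On the fixed-variance normal subfamily, geodesic distance = |m1-m2|/sigma.
|-3 - 4| = 7.
sigma = 4.
d = 7/4 = 1.7500

1.7500


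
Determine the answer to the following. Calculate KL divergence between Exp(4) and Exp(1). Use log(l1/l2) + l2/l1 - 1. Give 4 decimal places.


KL divergence for exponential family:
KL = log(l1/l2) + l2/l1 - 1.
log(4/1) = 1.386294.
1/4 = 0.25.
KL = 1.386294 + 0.25 - 1 = 0.6363

0.6363


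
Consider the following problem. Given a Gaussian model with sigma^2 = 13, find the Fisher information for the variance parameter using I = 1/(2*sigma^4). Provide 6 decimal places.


Fisher information for variance: I(sigma^2) = 1/(2*sigma^4).
sigma^2 = 13, so sigma^4 = 169.
I = 1/(2*169) = 1/338 = 0.002959

0.002959


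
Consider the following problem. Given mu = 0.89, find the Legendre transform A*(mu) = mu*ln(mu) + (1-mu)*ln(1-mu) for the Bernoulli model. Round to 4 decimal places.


Legendre transform for Bernoulli:
A*(mu) = mu*log(mu) + (1-mu)*log(1-mu).
mu = 0.89, 1-mu = 0.11.
mu*log(mu) = 0.89*log(0.89) = -0.103715.
(1-mu)*log(1-mu) = 0.11*log(0.11) = -0.2428.
A* = -0.103715 + -0.2428 = -0.3465

-0.3465


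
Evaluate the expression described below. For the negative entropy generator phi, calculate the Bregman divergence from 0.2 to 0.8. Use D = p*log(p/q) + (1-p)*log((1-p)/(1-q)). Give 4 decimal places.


Bregman divergence with negative entropy generator:
D = p*log(p/q) + (1-p)*log((1-p)/(1-q)).
p = 0.2, q = 0.8.
p*log(p/q) = 0.2*log(0.2/0.8) = -0.277259.
(1-p)*log((1-p)/(1-q)) = 0.8*log(0.8/0.2) = 1.109035.
D = -0.277259 + 1.109035 = 0.8318

0.8318


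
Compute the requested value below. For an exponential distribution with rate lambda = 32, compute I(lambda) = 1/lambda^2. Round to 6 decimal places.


Fisher information for exponential: I(lambda) = 1/lambda^2.
lambda = 32, lambda^2 = 1024.
I = 1/1024 = 0.000977

0.000977


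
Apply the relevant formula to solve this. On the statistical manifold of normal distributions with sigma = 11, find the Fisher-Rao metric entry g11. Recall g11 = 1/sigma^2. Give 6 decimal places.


For the 2-parameter normal family, the Fisher metric has:
  g11 = 1/sigma^2, g22 = 2/sigma^2.
sigma = 11, sigma^2 = 121.
g11 = 0.008264

0.008264


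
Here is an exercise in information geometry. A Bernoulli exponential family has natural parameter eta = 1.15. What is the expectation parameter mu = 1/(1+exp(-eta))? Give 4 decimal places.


Dual coordinate (expectation parameter) for Bernoulli:
mu = 1/(1+exp(-eta)).
eta = 1.15.
exp(-eta) = exp(-1.15) = 0.316637.
mu = 1/(1+0.316637) = 0.7595

0.7595


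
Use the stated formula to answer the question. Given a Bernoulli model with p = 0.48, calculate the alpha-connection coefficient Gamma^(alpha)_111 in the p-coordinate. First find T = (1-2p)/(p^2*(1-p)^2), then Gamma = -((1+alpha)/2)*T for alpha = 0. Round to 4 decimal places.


Skewness (Amari-Chentsov) tensor: T = (1-2p)/(p^2*(1-p)^2).
p = 0.48, 1-2p = 0.04, p^2 = 0.2304, (1-p)^2 = 0.2704.
T = 0.04/(0.2304 * 0.2704) = 0.642053.
In the p-coordinate, Gamma^(alpha) = Gamma^(0) - (alpha/2)*T with Gamma^(0) = (1/2)*g'(p) = -T/2,
so Gamma^(alpha) = -((1+alpha)/2)*T.
alpha = 0, -(1+alpha)/2 = -0.5.
Gamma = -0.5 * 0.642053 = -0.3210

-0.3210


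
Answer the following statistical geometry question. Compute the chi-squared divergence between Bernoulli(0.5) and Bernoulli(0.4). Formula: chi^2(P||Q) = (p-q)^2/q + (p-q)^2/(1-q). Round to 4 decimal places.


Chi-squared divergence between Bernoulli distributions:
chi^2 = (p-q)^2/q + (p-q)^2/(1-q).
p = 0.5, q = 0.4, p-q = 0.1.
(p-q)^2 = 0.01.
term1 = 0.01/0.4 = 0.025.
term2 = 0.01/0.6 = 0.016667.
chi^2 = 0.025 + 0.016667 = 0.0417

0.0417


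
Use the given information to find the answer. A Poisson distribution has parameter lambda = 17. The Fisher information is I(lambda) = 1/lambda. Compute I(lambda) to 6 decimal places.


Fisher information for Poisson: I(lambda) = 1/lambda.
lambda = 17.
I(lambda) = 1/17 = 0.058824

0.058824


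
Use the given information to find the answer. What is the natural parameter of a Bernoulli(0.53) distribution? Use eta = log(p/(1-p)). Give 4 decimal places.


Natural parameter for Bernoulli: eta = log(p/(1-p)).
p = 0.53, 1-p = 0.47.
p/(1-p) = 1.12766.
eta = log(1.12766) = 0.1201

0.1201


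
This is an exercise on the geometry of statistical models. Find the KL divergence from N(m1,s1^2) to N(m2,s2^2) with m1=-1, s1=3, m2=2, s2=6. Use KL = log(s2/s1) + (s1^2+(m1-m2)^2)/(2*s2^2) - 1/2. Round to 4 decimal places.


KL divergence between normal distributions:
KL = log(s2/s1) + (s1^2 + (m1-m2)^2)/(2*s2^2) - 1/2.
log(6/3) = 0.693147.
(3^2 + (-1-2)^2)/(2*6^2) = (9 + 9)/72 = 0.25.
KL = 0.693147 + 0.25 - 0.5 = 0.4431

0.4431


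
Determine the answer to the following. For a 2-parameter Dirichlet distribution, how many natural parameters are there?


Exponential family dimension calculation:
Dirichlet with 2 components has 2 natural parameters.

2


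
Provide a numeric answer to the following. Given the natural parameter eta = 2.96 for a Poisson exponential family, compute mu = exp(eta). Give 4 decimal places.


Expectation parameter for Poisson exponential family:
mu = exp(eta).
eta = 2.96.
mu = exp(2.96) = 19.2980

19.2980


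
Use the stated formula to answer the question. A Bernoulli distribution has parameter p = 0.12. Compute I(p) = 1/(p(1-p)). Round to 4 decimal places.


For Bernoulli(p), Fisher information is I(p) = 1/(p*(1-p)).
p = 0.12, 1-p = 0.88.
p*(1-p) = 0.1056.
I(p) = 1/0.1056 = 9.4697

9.4697


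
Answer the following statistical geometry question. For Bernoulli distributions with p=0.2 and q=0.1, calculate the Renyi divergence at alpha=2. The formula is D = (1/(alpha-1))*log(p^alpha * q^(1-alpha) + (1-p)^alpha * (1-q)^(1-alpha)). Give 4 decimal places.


Renyi divergence of order alpha between Bernoulli distributions:
D = (1/(alpha-1))*log(p^alpha * q^(1-alpha) + (1-p)^alpha * (1-q)^(1-alpha)).
alpha = 2, p = 0.2, q = 0.1.
p^alpha * q^(1-alpha) = 0.2^2 * 0.1^-1 = 0.4.
(1-p)^alpha * (1-q)^(1-alpha) = 0.8^2 * 0.9^-1 = 0.711111.
sum = 0.4 + 0.711111 = 1.111111.
D = (1/1)*log(1.111111) = 0.1054

0.1054


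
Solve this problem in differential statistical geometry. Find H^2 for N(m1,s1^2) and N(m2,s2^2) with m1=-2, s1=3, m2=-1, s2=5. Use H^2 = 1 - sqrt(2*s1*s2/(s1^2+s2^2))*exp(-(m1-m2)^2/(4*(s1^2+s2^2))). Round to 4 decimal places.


Squared Hellinger distance for Gaussians:
H^2 = 1 - sqrt(2*s1*s2/(s1^2+s2^2)) * exp(-(m1-m2)^2/(4*(s1^2+s2^2))).
s1^2 = 9, s2^2 = 25, s1^2+s2^2 = 34.
sqrt(2*3*5/(34)) = 0.939336.
(m1-m2)^2 = (-1)^2 = 1.
exp(-1/(4*34)) = exp(-0.007353) = 0.992674.
H^2 = 1 - 0.939336*0.992674 = 0.0675

0.0675


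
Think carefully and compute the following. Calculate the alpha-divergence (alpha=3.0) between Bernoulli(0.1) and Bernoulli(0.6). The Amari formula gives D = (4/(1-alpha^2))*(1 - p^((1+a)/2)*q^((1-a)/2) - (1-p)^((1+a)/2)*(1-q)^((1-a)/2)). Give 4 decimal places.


Amari alpha-divergence:
D = (4/(1-alpha^2))*(1 - p^((1+a)/2)*q^((1-a)/2) - (1-p)^((1+a)/2)*(1-q)^((1-a)/2)).
alpha = 3.0, p = 0.1, q = 0.6.
e1 = (1+alpha)/2 = 2.0, e2 = (1-alpha)/2 = -1.0.
t1 = p^e1 * q^e2 = 0.1^2.0 * 0.6^-1.0 = 0.016667.
t2 = (1-p)^e1 * (1-q)^e2 = 0.9^2.0 * 0.4^-1.0 = 2.025.
4/(1-alpha^2) = -0.5.
D = -0.5*(1 - 0.016667 - 2.025) = 0.5208

0.5208


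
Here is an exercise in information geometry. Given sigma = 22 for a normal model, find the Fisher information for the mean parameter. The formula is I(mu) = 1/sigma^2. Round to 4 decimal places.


The Fisher information for the mean of a normal distribution is I(mu) = 1/sigma^2.
sigma = 22, so sigma^2 = 484.
I(mu) = 1/484 = 0.0021

0.0021


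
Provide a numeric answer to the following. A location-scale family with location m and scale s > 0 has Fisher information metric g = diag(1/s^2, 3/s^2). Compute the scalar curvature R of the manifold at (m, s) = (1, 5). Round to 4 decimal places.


The metric has the form g = (A dm^2 + B ds^2)/s^2 with A = 1, B = 3.
Substitute u = sqrt(A/B)*m: g = B*(du^2 + ds^2)/s^2, i.e. B times the
Poincare upper half-plane metric, which has constant Gaussian curvature -1.
Scaling a 2D metric by a constant c divides the Gaussian curvature by c,
so K = -1/B = -1/(3) = -0.3333 everywhere (the point (m, s) = (1, 5) is irrelevant:
the curvature is constant).
Scalar curvature in dimension 2: R = 2K = -2/(3) = -0.6667.

-0.6667


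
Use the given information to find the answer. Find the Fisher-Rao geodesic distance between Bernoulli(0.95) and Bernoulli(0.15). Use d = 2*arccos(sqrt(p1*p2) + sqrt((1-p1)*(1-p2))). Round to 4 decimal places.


Geodesic distance on Bernoulli manifold:
d(p1,p2) = 2*arccos(sqrt(p1*p2) + sqrt((1-p1)*(1-p2))).
sqrt(p1*p2) = sqrt(0.95*0.15) = 0.377492.
sqrt((1-p1)*(1-p2)) = sqrt(0.05*0.85) = 0.206155.
arg = 0.377492 + 0.206155 = 0.583647.
d = 2*arccos(0.583647) = 1.8952

1.8952


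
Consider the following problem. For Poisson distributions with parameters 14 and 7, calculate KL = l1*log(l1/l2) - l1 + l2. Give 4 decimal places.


KL divergence for Poisson:
KL = l1*log(l1/l2) - l1 + l2.
l1 = 14, l2 = 7.
log(14/7) = 0.693147.
l1*log(l1/l2) = 14 * 0.693147 = 9.704061.
KL = 9.704061 - 14 + 7 = 2.7041

2.7041


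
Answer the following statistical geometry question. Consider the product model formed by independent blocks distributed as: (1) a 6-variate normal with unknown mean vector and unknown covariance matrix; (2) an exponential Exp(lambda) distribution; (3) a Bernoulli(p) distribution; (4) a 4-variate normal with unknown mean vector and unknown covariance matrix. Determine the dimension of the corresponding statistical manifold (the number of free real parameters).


The dimension of a statistical manifold equals the number of free
(independent) real parameters of the model. For a product of independent
blocks the parameter counts add.
- 6-variate normal: 6 (mean) + 6*7/2 = 21 (symmetric covariance) = 27.
- exponential (lambda): 1.
- Bernoulli (p): 1.
- 4-variate normal: 4 (mean) + 4*5/2 = 10 (symmetric covariance) = 14.
Total = 27 + 1 + 1 + 14 = 43.
Dimension = 43

43


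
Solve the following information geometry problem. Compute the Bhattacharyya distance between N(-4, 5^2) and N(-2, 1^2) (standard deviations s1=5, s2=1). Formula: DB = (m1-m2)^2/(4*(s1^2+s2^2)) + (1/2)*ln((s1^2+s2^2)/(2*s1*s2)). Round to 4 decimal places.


Bhattacharyya distance between two Gaussians:
DB = (m1-m2)^2/(4*(s1^2+s2^2)) + (1/2)*ln((s1^2+s2^2)/(2*s1*s2)).
(m1-m2)^2 = (-2)^2 = 4.
s1^2+s2^2 = 25 + 1 = 26.
term1 = 4/104 = 0.038462.
term2 = 0.5*ln(26/10.0) = 0.477756.
DB = 0.038462 + 0.477756 = 0.5162

0.5162


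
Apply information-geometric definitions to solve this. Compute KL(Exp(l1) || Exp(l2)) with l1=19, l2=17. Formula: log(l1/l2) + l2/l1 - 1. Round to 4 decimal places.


KL divergence for exponential family:
KL = log(l1/l2) + l2/l1 - 1.
log(19/17) = 0.111226.
17/19 = 0.894737.
KL = 0.111226 + 0.894737 - 1 = 0.0060

0.0060


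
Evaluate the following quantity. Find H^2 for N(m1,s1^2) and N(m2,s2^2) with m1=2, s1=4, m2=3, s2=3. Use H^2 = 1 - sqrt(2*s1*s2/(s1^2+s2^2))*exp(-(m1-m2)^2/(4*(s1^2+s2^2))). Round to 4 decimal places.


Squared Hellinger distance for Gaussians:
H^2 = 1 - sqrt(2*s1*s2/(s1^2+s2^2)) * exp(-(m1-m2)^2/(4*(s1^2+s2^2))).
s1^2 = 16, s2^2 = 9, s1^2+s2^2 = 25.
sqrt(2*4*3/(25)) = 0.979796.
(m1-m2)^2 = (-1)^2 = 1.
exp(-1/(4*25)) = exp(-0.01) = 0.99005.
H^2 = 1 - 0.979796*0.99005 = 0.0300

0.0300


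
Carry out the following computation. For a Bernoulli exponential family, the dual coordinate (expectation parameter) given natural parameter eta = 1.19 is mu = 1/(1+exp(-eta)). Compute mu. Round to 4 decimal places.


Dual coordinate (expectation parameter) for Bernoulli:
mu = 1/(1+exp(-eta)).
eta = 1.19.
exp(-eta) = exp(-1.19) = 0.304221.
mu = 1/(1+0.304221) = 0.7667

0.7667


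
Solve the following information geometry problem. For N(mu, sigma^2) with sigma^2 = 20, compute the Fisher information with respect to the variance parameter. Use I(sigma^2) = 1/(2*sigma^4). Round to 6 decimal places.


Fisher information for variance: I(sigma^2) = 1/(2*sigma^4).
sigma^2 = 20, so sigma^4 = 400.
I = 1/(2*400) = 1/800 = 0.001250

0.001250


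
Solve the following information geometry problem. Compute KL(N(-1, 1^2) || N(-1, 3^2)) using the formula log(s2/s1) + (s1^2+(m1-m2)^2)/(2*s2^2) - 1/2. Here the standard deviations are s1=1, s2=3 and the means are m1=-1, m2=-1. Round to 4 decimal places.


KL divergence between normal distributions:
KL = log(s2/s1) + (s1^2 + (m1-m2)^2)/(2*s2^2) - 1/2.
log(3/1) = 1.098612.
(1^2 + (-1--1)^2)/(2*3^2) = (1 + 0)/18 = 0.055556.
KL = 1.098612 + 0.055556 - 0.5 = 0.6542

0.6542


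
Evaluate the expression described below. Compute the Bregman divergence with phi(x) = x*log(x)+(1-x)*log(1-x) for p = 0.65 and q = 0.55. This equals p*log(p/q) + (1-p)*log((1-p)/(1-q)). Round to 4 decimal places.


Bregman divergence with negative entropy generator:
D = p*log(p/q) + (1-p)*log((1-p)/(1-q)).
p = 0.65, q = 0.55.
p*log(p/q) = 0.65*log(0.65/0.55) = 0.108585.
(1-p)*log((1-p)/(1-q)) = 0.35*log(0.35/0.45) = -0.08796.
D = 0.108585 + -0.08796 = 0.0206

0.0206


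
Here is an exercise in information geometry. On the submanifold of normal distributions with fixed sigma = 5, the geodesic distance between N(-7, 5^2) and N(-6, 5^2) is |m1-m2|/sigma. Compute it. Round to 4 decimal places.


On the fixed-variance normal subfamily, geodesic distance = |m1-m2|/sigma.
|-7 - -6| = 1.
sigma = 5.
d = 1/5 = 0.2000

0.2000


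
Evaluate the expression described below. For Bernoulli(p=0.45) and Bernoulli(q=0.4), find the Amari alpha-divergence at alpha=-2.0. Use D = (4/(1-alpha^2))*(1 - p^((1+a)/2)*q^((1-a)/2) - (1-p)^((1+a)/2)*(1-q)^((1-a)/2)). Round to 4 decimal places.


Amari alpha-divergence:
D = (4/(1-alpha^2))*(1 - p^((1+a)/2)*q^((1-a)/2) - (1-p)^((1+a)/2)*(1-q)^((1-a)/2)).
alpha = -2.0, p = 0.45, q = 0.4.
e1 = (1+alpha)/2 = -0.5, e2 = (1-alpha)/2 = 1.5.
t1 = p^e1 * q^e2 = 0.45^-0.5 * 0.4^1.5 = 0.377124.
t2 = (1-p)^e1 * (1-q)^e2 = 0.55^-0.5 * 0.6^1.5 = 0.62668.
4/(1-alpha^2) = -1.333333.
D = -1.333333*(1 - 0.377124 - 0.62668) = 0.0051

0.0051


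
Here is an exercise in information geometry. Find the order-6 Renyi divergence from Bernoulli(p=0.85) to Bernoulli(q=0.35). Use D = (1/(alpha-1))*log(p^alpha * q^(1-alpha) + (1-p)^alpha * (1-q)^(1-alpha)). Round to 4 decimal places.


Renyi divergence of order alpha between Bernoulli distributions:
D = (1/(alpha-1))*log(p^alpha * q^(1-alpha) + (1-p)^alpha * (1-q)^(1-alpha)).
alpha = 6, p = 0.85, q = 0.35.
p^alpha * q^(1-alpha) = 0.85^6 * 0.35^-5 = 71.808083.
(1-p)^alpha * (1-q)^(1-alpha) = 0.15^6 * 0.65^-5 = 9.8e-05.
sum = 71.808083 + 9.8e-05 = 71.808181.
D = (1/5)*log(71.808181) = 0.8548

0.8548


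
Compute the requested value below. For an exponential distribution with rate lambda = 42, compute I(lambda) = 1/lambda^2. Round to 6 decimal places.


Fisher information for exponential: I(lambda) = 1/lambda^2.
lambda = 42, lambda^2 = 1764.
I = 1/1764 = 0.000567

0.000567


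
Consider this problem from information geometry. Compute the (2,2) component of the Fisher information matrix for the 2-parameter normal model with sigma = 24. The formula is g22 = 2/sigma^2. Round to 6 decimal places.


For the 2-parameter normal family, the Fisher metric has:
  g11 = 1/sigma^2, g22 = 2/sigma^2.
sigma = 24, sigma^2 = 576.
g22 = 0.003472

0.003472


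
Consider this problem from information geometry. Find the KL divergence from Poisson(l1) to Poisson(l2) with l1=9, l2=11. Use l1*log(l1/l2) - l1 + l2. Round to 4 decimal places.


KL divergence for Poisson:
KL = l1*log(l1/l2) - l1 + l2.
l1 = 9, l2 = 11.
log(9/11) = -0.200671.
l1*log(l1/l2) = 9 * -0.200671 = -1.806036.
KL = -1.806036 - 9 + 11 = 0.1940

0.1940


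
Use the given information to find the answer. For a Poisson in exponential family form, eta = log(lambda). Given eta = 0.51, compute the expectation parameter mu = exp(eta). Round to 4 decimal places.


Expectation parameter for Poisson exponential family:
mu = exp(eta).
eta = 0.51.
mu = exp(0.51) = 1.6653

1.6653


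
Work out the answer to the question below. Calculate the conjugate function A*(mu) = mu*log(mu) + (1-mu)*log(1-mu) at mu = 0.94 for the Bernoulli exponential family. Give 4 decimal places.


Legendre transform for Bernoulli:
A*(mu) = mu*log(mu) + (1-mu)*log(1-mu).
mu = 0.94, 1-mu = 0.06.
mu*log(mu) = 0.94*log(0.94) = -0.058163.
(1-mu)*log(1-mu) = 0.06*log(0.06) = -0.168805.
A* = -0.058163 + -0.168805 = -0.2270

-0.2270


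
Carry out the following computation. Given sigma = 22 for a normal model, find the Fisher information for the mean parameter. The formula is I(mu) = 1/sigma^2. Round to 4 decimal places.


The Fisher information for the mean of a normal distribution is I(mu) = 1/sigma^2.
sigma = 22, so sigma^2 = 484.
I(mu) = 1/484 = 0.0021

0.0021


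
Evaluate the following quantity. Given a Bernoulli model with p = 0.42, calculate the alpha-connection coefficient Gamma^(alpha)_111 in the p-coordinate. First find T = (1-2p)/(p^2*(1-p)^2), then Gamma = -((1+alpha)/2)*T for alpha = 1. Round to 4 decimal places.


Skewness (Amari-Chentsov) tensor: T = (1-2p)/(p^2*(1-p)^2).
p = 0.42, 1-2p = 0.16, p^2 = 0.1764, (1-p)^2 = 0.3364.
T = 0.16/(0.1764 * 0.3364) = 2.696283.
In the p-coordinate, Gamma^(alpha) = Gamma^(0) - (alpha/2)*T with Gamma^(0) = (1/2)*g'(p) = -T/2,
so Gamma^(alpha) = -((1+alpha)/2)*T.
alpha = 1, -(1+alpha)/2 = -1.0.
Gamma = -1.0 * 2.696283 = -2.6963

-2.6963


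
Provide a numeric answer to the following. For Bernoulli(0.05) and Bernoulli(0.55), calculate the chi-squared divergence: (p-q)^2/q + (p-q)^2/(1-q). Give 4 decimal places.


Chi-squared divergence between Bernoulli distributions:
chi^2 = (p-q)^2/q + (p-q)^2/(1-q).
p = 0.05, q = 0.55, p-q = -0.5.
(p-q)^2 = 0.25.
term1 = 0.25/0.55 = 0.454545.
term2 = 0.25/0.45 = 0.555556.
chi^2 = 0.454545 + 0.555556 = 1.0101

1.0101


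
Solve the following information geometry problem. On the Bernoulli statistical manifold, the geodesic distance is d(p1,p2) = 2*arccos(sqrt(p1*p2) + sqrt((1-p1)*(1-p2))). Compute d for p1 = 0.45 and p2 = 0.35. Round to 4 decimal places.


Geodesic distance on Bernoulli manifold:
d(p1,p2) = 2*arccos(sqrt(p1*p2) + sqrt((1-p1)*(1-p2))).
sqrt(p1*p2) = sqrt(0.45*0.35) = 0.396863.
sqrt((1-p1)*(1-p2)) = sqrt(0.55*0.65) = 0.597913.
arg = 0.396863 + 0.597913 = 0.994776.
d = 2*arccos(0.994776) = 0.2045

0.2045


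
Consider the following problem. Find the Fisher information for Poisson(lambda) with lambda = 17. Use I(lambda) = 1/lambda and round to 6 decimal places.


Fisher information for Poisson: I(lambda) = 1/lambda.
lambda = 17.
I(lambda) = 1/17 = 0.058824

0.058824


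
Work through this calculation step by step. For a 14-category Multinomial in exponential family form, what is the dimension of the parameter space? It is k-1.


Exponential family dimension calculation:
For Multinomial with k=14 categories, dim = k-1 = 13.

13


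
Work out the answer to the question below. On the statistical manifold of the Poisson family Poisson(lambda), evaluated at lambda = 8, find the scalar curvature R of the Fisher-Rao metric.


This family has a single free parameter, so its statistical manifold
is 1-dimensional. The Riemann curvature tensor of any 1-dimensional
Riemannian manifold vanishes identically, so R = 0.

0


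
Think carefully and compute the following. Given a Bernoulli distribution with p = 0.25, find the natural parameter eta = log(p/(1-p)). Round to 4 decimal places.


Natural parameter for Bernoulli: eta = log(p/(1-p)).
p = 0.25, 1-p = 0.75.
p/(1-p) = 0.333333.
eta = log(0.333333) = -1.0986

-1.0986


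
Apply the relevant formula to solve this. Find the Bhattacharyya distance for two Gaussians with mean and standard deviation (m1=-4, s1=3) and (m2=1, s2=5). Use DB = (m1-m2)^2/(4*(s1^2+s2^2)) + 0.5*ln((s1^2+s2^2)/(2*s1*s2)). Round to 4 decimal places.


Bhattacharyya distance between two Gaussians:
DB = (m1-m2)^2/(4*(s1^2+s2^2)) + (1/2)*ln((s1^2+s2^2)/(2*s1*s2)).
(m1-m2)^2 = (-5)^2 = 25.
s1^2+s2^2 = 9 + 25 = 34.
term1 = 25/136 = 0.183824.
term2 = 0.5*ln(34/30.0) = 0.062582.
DB = 0.183824 + 0.062582 = 0.2464

0.2464


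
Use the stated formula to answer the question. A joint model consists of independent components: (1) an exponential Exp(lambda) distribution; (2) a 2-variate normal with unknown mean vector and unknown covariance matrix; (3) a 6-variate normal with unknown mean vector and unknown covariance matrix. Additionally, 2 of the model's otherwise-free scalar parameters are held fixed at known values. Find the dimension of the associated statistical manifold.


The dimension of a statistical manifold equals the number of free
(independent) real parameters of the model. For a product of independent
blocks the parameter counts add.
- exponential (lambda): 1.
- 2-variate normal: 2 (mean) + 2*3/2 = 3 (symmetric covariance) = 5.
- 6-variate normal: 6 (mean) + 6*7/2 = 21 (symmetric covariance) = 27.
Total = 1 + 5 + 27 = 33.
2 parameter(s) fixed at known values: 33 - 2 = 31.
Dimension = 31

31


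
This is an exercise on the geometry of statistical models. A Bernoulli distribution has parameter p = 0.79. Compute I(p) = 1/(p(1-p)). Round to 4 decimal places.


For Bernoulli(p), Fisher information is I(p) = 1/(p*(1-p)).
p = 0.79, 1-p = 0.21.
p*(1-p) = 0.1659.
I(p) = 1/0.1659 = 6.0277

6.0277


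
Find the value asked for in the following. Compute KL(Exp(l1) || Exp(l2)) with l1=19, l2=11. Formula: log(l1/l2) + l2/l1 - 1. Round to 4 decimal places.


KL divergence for exponential family:
KL = log(l1/l2) + l2/l1 - 1.
log(19/11) = 0.546544.
11/19 = 0.578947.
KL = 0.546544 + 0.578947 - 1 = 0.1255

0.1255


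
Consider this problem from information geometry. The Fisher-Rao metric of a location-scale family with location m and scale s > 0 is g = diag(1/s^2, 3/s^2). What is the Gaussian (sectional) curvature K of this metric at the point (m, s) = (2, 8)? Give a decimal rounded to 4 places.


The metric has the form g = (A dm^2 + B ds^2)/s^2 with A = 1, B = 3.
Substitute u = sqrt(A/B)*m: g = B*(du^2 + ds^2)/s^2, i.e. B times the
Poincare upper half-plane metric, which has constant Gaussian curvature -1.
Scaling a 2D metric by a constant c divides the Gaussian curvature by c,
so K = -1/B = -1/(3) = -0.3333 everywhere (the point (m, s) = (2, 8) is irrelevant:
the curvature is constant).
The requested Gaussian curvature is K = -0.3333.

-0.3333


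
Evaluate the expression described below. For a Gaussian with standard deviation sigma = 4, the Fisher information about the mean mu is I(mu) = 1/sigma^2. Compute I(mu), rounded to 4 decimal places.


The Fisher information for the mean of a normal distribution is I(mu) = 1/sigma^2.
sigma = 4, so sigma^2 = 16.
I(mu) = 1/16 = 0.0625

0.0625


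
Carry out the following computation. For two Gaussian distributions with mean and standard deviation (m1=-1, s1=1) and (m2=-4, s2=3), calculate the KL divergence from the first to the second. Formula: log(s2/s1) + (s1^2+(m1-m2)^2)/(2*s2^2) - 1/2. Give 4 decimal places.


KL divergence between normal distributions:
KL = log(s2/s1) + (s1^2 + (m1-m2)^2)/(2*s2^2) - 1/2.
log(3/1) = 1.098612.
(1^2 + (-1--4)^2)/(2*3^2) = (1 + 9)/18 = 0.555556.
KL = 1.098612 + 0.555556 - 0.5 = 1.1542

1.1542


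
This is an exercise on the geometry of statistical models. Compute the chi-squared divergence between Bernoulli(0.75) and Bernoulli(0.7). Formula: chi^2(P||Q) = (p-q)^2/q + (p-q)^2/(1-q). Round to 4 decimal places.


Chi-squared divergence between Bernoulli distributions:
chi^2 = (p-q)^2/q + (p-q)^2/(1-q).
p = 0.75, q = 0.7, p-q = 0.05.
(p-q)^2 = 0.0025.
term1 = 0.0025/0.7 = 0.003571.
term2 = 0.0025/0.3 = 0.008333.
chi^2 = 0.003571 + 0.008333 = 0.0119

0.0119


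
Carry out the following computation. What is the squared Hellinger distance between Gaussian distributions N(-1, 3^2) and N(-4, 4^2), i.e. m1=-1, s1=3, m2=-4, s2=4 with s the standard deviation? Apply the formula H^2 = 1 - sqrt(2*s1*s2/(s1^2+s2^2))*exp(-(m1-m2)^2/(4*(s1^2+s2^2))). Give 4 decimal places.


Squared Hellinger distance for Gaussians:
H^2 = 1 - sqrt(2*s1*s2/(s1^2+s2^2)) * exp(-(m1-m2)^2/(4*(s1^2+s2^2))).
s1^2 = 9, s2^2 = 16, s1^2+s2^2 = 25.
sqrt(2*3*4/(25)) = 0.979796.
(m1-m2)^2 = (3)^2 = 9.
exp(-9/(4*25)) = exp(-0.09) = 0.913931.
H^2 = 1 - 0.979796*0.913931 = 0.1045

0.1045


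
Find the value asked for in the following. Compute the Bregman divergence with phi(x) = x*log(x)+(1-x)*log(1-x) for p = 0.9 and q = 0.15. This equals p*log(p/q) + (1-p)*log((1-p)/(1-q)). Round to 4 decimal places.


Bregman divergence with negative entropy generator:
D = p*log(p/q) + (1-p)*log((1-p)/(1-q)).
p = 0.9, q = 0.15.
p*log(p/q) = 0.9*log(0.9/0.15) = 1.612584.
(1-p)*log((1-p)/(1-q)) = 0.1*log(0.1/0.85) = -0.214007.
D = 1.612584 + -0.214007 = 1.3986

1.3986


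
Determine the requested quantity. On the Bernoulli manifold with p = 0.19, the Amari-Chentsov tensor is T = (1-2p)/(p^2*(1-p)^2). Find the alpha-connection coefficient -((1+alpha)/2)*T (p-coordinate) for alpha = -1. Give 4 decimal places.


Skewness (Amari-Chentsov) tensor: T = (1-2p)/(p^2*(1-p)^2).
p = 0.19, 1-2p = 0.62, p^2 = 0.0361, (1-p)^2 = 0.6561.
T = 0.62/(0.0361 * 0.6561) = 26.176673.
In the p-coordinate, Gamma^(alpha) = Gamma^(0) - (alpha/2)*T with Gamma^(0) = (1/2)*g'(p) = -T/2,
so Gamma^(alpha) = -((1+alpha)/2)*T.
alpha = -1, -(1+alpha)/2 = 0.0.
Gamma = 0.0 * 26.176673 = 0.0000

0.0000


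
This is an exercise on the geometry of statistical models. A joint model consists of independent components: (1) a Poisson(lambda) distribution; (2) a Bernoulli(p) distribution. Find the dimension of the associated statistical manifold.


The dimension of a statistical manifold equals the number of free
(independent) real parameters of the model. For a product of independent
blocks the parameter counts add.
- Poisson (lambda): 1.
- Bernoulli (p): 1.
Total = 1 + 1 = 2.
Dimension = 2

2


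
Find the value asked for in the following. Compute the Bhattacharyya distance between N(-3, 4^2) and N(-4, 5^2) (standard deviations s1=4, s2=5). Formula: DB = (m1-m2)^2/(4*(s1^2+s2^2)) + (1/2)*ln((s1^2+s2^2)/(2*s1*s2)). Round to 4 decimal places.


Bhattacharyya distance between two Gaussians:
DB = (m1-m2)^2/(4*(s1^2+s2^2)) + (1/2)*ln((s1^2+s2^2)/(2*s1*s2)).
(m1-m2)^2 = (1)^2 = 1.
s1^2+s2^2 = 16 + 25 = 41.
term1 = 1/164 = 0.006098.
term2 = 0.5*ln(41/40.0) = 0.012346.
DB = 0.006098 + 0.012346 = 0.0184

0.0184


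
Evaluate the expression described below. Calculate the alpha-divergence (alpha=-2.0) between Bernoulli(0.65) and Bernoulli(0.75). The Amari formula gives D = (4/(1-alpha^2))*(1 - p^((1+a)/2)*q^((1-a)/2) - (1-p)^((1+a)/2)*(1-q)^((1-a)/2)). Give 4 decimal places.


Amari alpha-divergence:
D = (4/(1-alpha^2))*(1 - p^((1+a)/2)*q^((1-a)/2) - (1-p)^((1+a)/2)*(1-q)^((1-a)/2)).
alpha = -2.0, p = 0.65, q = 0.75.
e1 = (1+alpha)/2 = -0.5, e2 = (1-alpha)/2 = 1.5.
t1 = p^e1 * q^e2 = 0.65^-0.5 * 0.75^1.5 = 0.805629.
t2 = (1-p)^e1 * (1-q)^e2 = 0.35^-0.5 * 0.25^1.5 = 0.211289.
4/(1-alpha^2) = -1.333333.
D = -1.333333*(1 - 0.805629 - 0.211289) = 0.0226

0.0226


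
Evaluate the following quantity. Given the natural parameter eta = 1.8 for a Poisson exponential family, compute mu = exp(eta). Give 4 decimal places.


Expectation parameter for Poisson exponential family:
mu = exp(eta).
eta = 1.8.
mu = exp(1.8) = 6.0496

6.0496


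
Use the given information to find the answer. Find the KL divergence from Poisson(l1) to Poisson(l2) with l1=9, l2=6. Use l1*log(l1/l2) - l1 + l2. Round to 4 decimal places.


KL divergence for Poisson:
KL = l1*log(l1/l2) - l1 + l2.
l1 = 9, l2 = 6.
log(9/6) = 0.405465.
l1*log(l1/l2) = 9 * 0.405465 = 3.649186.
KL = 3.649186 - 9 + 6 = 0.6492

0.6492


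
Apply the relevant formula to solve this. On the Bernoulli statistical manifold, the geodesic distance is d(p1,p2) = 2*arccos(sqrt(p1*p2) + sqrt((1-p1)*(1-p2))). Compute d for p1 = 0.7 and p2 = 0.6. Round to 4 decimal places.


Geodesic distance on Bernoulli manifold:
d(p1,p2) = 2*arccos(sqrt(p1*p2) + sqrt((1-p1)*(1-p2))).
sqrt(p1*p2) = sqrt(0.7*0.6) = 0.648074.
sqrt((1-p1)*(1-p2)) = sqrt(0.3*0.4) = 0.34641.
arg = 0.648074 + 0.34641 = 0.994484.
d = 2*arccos(0.994484) = 0.2102

0.2102


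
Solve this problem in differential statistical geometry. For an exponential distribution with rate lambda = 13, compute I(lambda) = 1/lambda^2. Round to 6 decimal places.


Fisher information for exponential: I(lambda) = 1/lambda^2.
lambda = 13, lambda^2 = 169.
I = 1/169 = 0.005917

0.005917


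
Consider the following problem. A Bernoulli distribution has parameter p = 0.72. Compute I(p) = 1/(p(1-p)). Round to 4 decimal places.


For Bernoulli(p), Fisher information is I(p) = 1/(p*(1-p)).
p = 0.72, 1-p = 0.28.
p*(1-p) = 0.2016.
I(p) = 1/0.2016 = 4.9603

4.9603
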